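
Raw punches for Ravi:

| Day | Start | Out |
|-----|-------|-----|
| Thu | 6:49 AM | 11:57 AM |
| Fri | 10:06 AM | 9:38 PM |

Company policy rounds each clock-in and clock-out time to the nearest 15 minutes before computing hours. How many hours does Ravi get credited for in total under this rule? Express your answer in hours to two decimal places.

17.00 hours

Thu: in 6:49 AM→6:45 AM, out 11:57 AM→12:00 PM; 5 h 15 min
Fri: in 10:06 AM→10:00 AM, out 9:38 PM→9:45 PM; 11 h 45 min
Total credited: 17 h 0 min.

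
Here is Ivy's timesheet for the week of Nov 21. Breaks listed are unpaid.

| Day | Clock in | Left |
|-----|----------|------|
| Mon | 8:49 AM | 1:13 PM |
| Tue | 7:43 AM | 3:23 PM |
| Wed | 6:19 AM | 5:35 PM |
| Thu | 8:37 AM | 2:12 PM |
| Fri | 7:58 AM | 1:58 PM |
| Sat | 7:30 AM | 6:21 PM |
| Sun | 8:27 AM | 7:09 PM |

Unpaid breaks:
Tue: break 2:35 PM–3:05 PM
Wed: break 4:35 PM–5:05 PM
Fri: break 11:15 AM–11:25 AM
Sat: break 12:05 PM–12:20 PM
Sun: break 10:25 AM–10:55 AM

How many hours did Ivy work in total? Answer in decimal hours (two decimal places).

Mon: 8:49 AM–1:13 PM = 4 h 24 min
Tue: 7:43 AM–3:23 PM = 7 h 40 min; less 30 min break → 7 h 10 min
Wed: 6:19 AM–5:35 PM = 11 h 16 min; less 30 min break → 10 h 46 min
Thu: 8:37 AM–2:12 PM = 5 h 35 min
Fri: 7:58 AM–1:58 PM = 6 h 0 min; less 10 min break → 5 h 50 min
Sat: 7:30 AM–6:21 PM = 10 h 51 min; less 15 min break → 10 h 36 min
Sun: 8:27 AM–7:09 PM = 10 h 42 min; less 30 min break → 10 h 12 min
Total: 4 h 24 min + 7 h 10 min + 10 h 46 min + 5 h 35 min + 5 h 50 min + 10 h 36 min + 10 h 12 min = 54 h 33 min.

54.55 hours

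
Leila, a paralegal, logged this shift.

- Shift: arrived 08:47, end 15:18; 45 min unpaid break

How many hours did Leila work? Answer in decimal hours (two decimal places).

5.77 hours

Shift: 08:47–15:18 = 6 h 31 min; less 45 min break → 5 h 46 min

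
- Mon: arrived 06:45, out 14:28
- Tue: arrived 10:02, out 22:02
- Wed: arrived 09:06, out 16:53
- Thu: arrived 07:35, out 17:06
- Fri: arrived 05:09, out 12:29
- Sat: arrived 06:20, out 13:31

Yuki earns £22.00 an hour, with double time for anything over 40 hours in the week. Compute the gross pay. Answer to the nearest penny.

£1387.47

Mon: 06:45–14:28 = 7 h 43 min
Tue: 10:02–22:02 = 12 h 0 min
Wed: 09:06–16:53 = 7 h 47 min
Thu: 07:35–17:06 = 9 h 31 min
Fri: 05:09–12:29 = 7 h 20 min
Sat: 06:20–13:31 = 7 h 11 min
Total worked: 51 h 32 min = 3092 min.
Regular 40 h 0 min = 2400 min at £22.00/h; overtime 11 h 32 min = 692 min at £44.00/h.
Pay = (2400 × £22.00 + 692 × £44.00) ÷ 60 = £1387.47.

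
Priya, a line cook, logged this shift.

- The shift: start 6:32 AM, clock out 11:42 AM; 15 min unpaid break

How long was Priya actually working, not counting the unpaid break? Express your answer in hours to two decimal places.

The shift: 6:32 AM–11:42 AM = 5 h 10 min; less 15 min break → 4 h 55 min

4.92 hours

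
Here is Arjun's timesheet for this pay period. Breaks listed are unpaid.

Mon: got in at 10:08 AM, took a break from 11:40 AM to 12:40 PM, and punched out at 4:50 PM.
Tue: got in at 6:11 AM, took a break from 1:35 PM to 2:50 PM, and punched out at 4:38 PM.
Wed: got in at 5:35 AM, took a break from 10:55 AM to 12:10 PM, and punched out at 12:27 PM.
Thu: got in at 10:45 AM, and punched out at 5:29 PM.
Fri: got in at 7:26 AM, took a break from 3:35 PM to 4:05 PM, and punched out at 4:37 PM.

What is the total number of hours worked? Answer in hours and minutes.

Mon: 10:08 AM–4:50 PM = 6 h 42 min; less 60 min break → 5 h 42 min
Tue: 6:11 AM–4:38 PM = 10 h 27 min; less 75 min break → 9 h 12 min
Wed: 5:35 AM–12:27 PM = 6 h 52 min; less 75 min break → 5 h 37 min
Thu: 10:45 AM–5:29 PM = 6 h 44 min
Fri: 7:26 AM–4:37 PM = 9 h 11 min; less 30 min break → 8 h 41 min
Total: 5 h 42 min + 9 h 12 min + 5 h 37 min + 6 h 44 min + 8 h 41 min = 35 h 56 min.

35 h 56 min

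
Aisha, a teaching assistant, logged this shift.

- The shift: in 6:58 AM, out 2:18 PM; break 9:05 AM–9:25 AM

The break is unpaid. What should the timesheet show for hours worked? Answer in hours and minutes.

The shift: 6:58 AM–2:18 PM = 7 h 20 min; less 20 min break → 7 h 0 min

7 h 0 min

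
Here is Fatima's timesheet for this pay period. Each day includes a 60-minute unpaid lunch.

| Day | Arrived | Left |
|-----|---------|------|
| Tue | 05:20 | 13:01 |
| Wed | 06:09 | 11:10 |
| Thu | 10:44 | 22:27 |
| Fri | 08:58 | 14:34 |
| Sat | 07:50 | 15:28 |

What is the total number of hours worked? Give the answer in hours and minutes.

32 h 39 min

Tue: 05:20–13:01 = 7 h 41 min; less 60 min break → 6 h 41 min
Wed: 06:09–11:10 = 5 h 1 min; less 60 min break → 4 h 1 min
Thu: 10:44–22:27 = 11 h 43 min; less 60 min break → 10 h 43 min
Fri: 08:58–14:34 = 5 h 36 min; less 60 min break → 4 h 36 min
Sat: 07:50–15:28 = 7 h 38 min; less 60 min break → 6 h 38 min
Total: 6 h 41 min + 4 h 1 min + 10 h 43 min + 4 h 36 min + 6 h 38 min = 32 h 39 min.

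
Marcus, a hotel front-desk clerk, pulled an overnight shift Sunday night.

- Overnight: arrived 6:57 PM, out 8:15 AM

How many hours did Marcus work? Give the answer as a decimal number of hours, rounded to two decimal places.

13.30 hours

Overnight: 6:57 PM → midnight = 5 h 3 min; midnight → 8:15 AM = 8 h 15 min; span 13 h 18 min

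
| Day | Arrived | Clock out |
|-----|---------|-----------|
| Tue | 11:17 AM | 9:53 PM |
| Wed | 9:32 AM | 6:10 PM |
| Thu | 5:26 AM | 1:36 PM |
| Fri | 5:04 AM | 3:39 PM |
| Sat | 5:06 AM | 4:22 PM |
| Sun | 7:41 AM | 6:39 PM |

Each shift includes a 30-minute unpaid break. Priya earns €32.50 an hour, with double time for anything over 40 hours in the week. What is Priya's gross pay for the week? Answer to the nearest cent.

Tue: 11:17 AM–9:53 PM = 10 h 36 min; less 30 min break → 10 h 6 min
Wed: 9:32 AM–6:10 PM = 8 h 38 min; less 30 min break → 8 h 8 min
Thu: 5:26 AM–1:36 PM = 8 h 10 min; less 30 min break → 7 h 40 min
Fri: 5:04 AM–3:39 PM = 10 h 35 min; less 30 min break → 10 h 5 min
Sat: 5:06 AM–4:22 PM = 11 h 16 min; less 30 min break → 10 h 46 min
Sun: 7:41 AM–6:39 PM = 10 h 58 min; less 30 min break → 10 h 28 min
Total worked: 57 h 13 min = 3433 min.
Regular 40 h 0 min = 2400 min at €32.50/h; overtime 17 h 13 min = 1033 min at €65.00/h.
Pay = (2400 × €32.50 + 1033 × €65.00) ÷ 60 = €2419.08.

€2419.08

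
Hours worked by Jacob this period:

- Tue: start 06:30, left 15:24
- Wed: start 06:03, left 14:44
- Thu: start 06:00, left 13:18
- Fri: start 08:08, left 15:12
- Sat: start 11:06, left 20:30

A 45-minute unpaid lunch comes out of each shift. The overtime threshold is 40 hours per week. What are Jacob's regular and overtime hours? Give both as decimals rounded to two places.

Regular 37.60 hours, overtime 0.00 hours

Tue: 06:30–15:24 = 8 h 54 min; less 45 min break → 8 h 9 min
Wed: 06:03–14:44 = 8 h 41 min; less 45 min break → 7 h 56 min
Thu: 06:00–13:18 = 7 h 18 min; less 45 min break → 6 h 33 min
Fri: 08:08–15:12 = 7 h 4 min; less 45 min break → 6 h 19 min
Sat: 11:06–20:30 = 9 h 24 min; less 45 min break → 8 h 39 min
Total worked: 37 h 36 min = 37.60 h.
Threshold 40 h → overtime 0 h 0 min, regular 37 h 36 min.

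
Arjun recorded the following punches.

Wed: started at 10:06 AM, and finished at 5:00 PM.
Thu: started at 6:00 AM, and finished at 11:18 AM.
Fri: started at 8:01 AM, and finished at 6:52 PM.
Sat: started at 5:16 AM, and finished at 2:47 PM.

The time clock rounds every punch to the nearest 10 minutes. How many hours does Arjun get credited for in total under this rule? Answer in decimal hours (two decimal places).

32.50 hours

Wed: in 10:06 AM→10:10 AM, out 5:00 PM→5:00 PM; 6 h 50 min
Thu: in 6:00 AM→6:00 AM, out 11:18 AM→11:20 AM; 5 h 20 min
Fri: in 8:01 AM→8:00 AM, out 6:52 PM→6:50 PM; 10 h 50 min
Sat: in 5:16 AM→5:20 AM, out 2:47 PM→2:50 PM; 9 h 30 min
Total credited: 32 h 30 min.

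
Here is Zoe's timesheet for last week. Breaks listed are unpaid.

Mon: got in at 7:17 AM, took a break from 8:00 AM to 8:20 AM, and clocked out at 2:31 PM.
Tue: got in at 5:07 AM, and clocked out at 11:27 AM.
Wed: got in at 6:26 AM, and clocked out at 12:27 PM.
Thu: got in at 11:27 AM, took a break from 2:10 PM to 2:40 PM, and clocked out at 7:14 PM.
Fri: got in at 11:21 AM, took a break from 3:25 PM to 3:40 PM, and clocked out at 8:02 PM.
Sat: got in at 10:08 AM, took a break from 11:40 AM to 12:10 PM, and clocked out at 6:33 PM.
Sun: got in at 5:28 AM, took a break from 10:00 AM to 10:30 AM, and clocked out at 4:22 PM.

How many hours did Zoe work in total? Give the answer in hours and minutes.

Mon: 7:17 AM–2:31 PM = 7 h 14 min; less 20 min break → 6 h 54 min
Tue: 5:07 AM–11:27 AM = 6 h 20 min
Wed: 6:26 AM–12:27 PM = 6 h 1 min
Thu: 11:27 AM–7:14 PM = 7 h 47 min; less 30 min break → 7 h 17 min
Fri: 11:21 AM–8:02 PM = 8 h 41 min; less 15 min break → 8 h 26 min
Sat: 10:08 AM–6:33 PM = 8 h 25 min; less 30 min break → 7 h 55 min
Sun: 5:28 AM–4:22 PM = 10 h 54 min; less 30 min break → 10 h 24 min
Total: 6 h 54 min + 6 h 20 min + 6 h 1 min + 7 h 17 min + 8 h 26 min + 7 h 55 min + 10 h 24 min = 53 h 17 min.

53 h 17 min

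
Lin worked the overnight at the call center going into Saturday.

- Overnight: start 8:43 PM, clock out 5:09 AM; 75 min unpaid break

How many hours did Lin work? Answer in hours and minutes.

7 h 11 min

Overnight: 8:43 PM → midnight = 3 h 17 min; midnight → 5:09 AM = 5 h 9 min; span 8 h 26 min; less 75 min break → 7 h 11 min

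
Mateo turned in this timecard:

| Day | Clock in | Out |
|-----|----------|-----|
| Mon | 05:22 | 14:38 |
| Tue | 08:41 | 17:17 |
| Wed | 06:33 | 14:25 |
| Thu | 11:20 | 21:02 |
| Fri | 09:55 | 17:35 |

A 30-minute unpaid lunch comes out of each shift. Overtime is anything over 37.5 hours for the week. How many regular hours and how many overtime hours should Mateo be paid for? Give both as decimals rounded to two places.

Regular 37.50 hours, overtime 3.10 hours

Mon: 05:22–14:38 = 9 h 16 min; less 30 min break → 8 h 46 min
Tue: 08:41–17:17 = 8 h 36 min; less 30 min break → 8 h 6 min
Wed: 06:33–14:25 = 7 h 52 min; less 30 min break → 7 h 22 min
Thu: 11:20–21:02 = 9 h 42 min; less 30 min break → 9 h 12 min
Fri: 09:55–17:35 = 7 h 40 min; less 30 min break → 7 h 10 min
Total worked: 40 h 36 min = 40.60 h.
Threshold 37.5 h → overtime 3 h 6 min, regular 37 h 30 min.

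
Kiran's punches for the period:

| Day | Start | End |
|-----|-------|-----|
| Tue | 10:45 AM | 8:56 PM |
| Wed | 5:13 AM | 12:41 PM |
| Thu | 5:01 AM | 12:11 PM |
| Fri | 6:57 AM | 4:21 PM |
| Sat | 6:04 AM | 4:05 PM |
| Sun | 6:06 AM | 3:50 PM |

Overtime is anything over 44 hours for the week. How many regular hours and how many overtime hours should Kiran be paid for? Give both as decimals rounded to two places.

Regular 44.00 hours, overtime 9.97 hours

Tue: 10:45 AM–8:56 PM = 10 h 11 min
Wed: 5:13 AM–12:41 PM = 7 h 28 min
Thu: 5:01 AM–12:11 PM = 7 h 10 min
Fri: 6:57 AM–4:21 PM = 9 h 24 min
Sat: 6:04 AM–4:05 PM = 10 h 1 min
Sun: 6:06 AM–3:50 PM = 9 h 44 min
Total worked: 53 h 58 min = 53.97 h.
Threshold 44 h → overtime 9 h 58 min, regular 44 h 0 min.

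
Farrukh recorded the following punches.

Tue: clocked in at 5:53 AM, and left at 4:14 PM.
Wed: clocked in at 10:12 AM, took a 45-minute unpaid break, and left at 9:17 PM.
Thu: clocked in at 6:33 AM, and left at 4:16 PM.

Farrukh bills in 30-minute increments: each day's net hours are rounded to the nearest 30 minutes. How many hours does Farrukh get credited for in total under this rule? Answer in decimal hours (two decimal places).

30.50 hours

Tue: 5:53 AM–4:14 PM = 10 h 21 min → rounds to 10 h 30 min
Wed: 10:12 AM–9:17 PM = 11 h 5 min − 45 min = 10 h 20 min → rounds to 10 h 30 min
Thu: 6:33 AM–4:16 PM = 9 h 43 min → rounds to 9 h 30 min
Total credited: 30 h 30 min.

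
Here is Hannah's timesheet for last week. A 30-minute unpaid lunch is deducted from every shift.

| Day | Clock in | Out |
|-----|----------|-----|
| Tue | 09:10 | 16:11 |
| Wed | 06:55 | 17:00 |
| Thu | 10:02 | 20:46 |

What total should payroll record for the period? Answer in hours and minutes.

26 h 20 min

Tue: 09:10–16:11 = 7 h 1 min; less 30 min break → 6 h 31 min
Wed: 06:55–17:00 = 10 h 5 min; less 30 min break → 9 h 35 min
Thu: 10:02–20:46 = 10 h 44 min; less 30 min break → 10 h 14 min
Total: 6 h 31 min + 9 h 35 min + 10 h 14 min = 26 h 20 min.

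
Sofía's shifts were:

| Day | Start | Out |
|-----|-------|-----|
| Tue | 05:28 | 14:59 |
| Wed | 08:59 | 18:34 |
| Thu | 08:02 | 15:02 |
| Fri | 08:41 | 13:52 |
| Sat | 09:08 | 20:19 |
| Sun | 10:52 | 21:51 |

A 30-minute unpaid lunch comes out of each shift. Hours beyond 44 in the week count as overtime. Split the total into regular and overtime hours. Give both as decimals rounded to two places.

Regular 44.00 hours, overtime 6.45 hours

Tue: 05:28–14:59 = 9 h 31 min; less 30 min break → 9 h 1 min
Wed: 08:59–18:34 = 9 h 35 min; less 30 min break → 9 h 5 min
Thu: 08:02–15:02 = 7 h 0 min; less 30 min break → 6 h 30 min
Fri: 08:41–13:52 = 5 h 11 min; less 30 min break → 4 h 41 min
Sat: 09:08–20:19 = 11 h 11 min; less 30 min break → 10 h 41 min
Sun: 10:52–21:51 = 10 h 59 min; less 30 min break → 10 h 29 min
Total worked: 50 h 27 min = 50.45 h.
Threshold 44 h → overtime 6 h 27 min, regular 44 h 0 min.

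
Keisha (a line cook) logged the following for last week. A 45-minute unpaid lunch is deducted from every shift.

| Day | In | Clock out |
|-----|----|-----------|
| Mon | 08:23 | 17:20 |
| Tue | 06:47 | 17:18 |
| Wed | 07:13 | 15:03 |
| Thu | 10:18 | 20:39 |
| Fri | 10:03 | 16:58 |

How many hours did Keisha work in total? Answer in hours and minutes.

Mon: 08:23–17:20 = 8 h 57 min; less 45 min break → 8 h 12 min
Tue: 06:47–17:18 = 10 h 31 min; less 45 min break → 9 h 46 min
Wed: 07:13–15:03 = 7 h 50 min; less 45 min break → 7 h 5 min
Thu: 10:18–20:39 = 10 h 21 min; less 45 min break → 9 h 36 min
Fri: 10:03–16:58 = 6 h 55 min; less 45 min break → 6 h 10 min
Total: 8 h 12 min + 9 h 46 min + 7 h 5 min + 9 h 36 min + 6 h 10 min = 40 h 49 min.

40 h 49 min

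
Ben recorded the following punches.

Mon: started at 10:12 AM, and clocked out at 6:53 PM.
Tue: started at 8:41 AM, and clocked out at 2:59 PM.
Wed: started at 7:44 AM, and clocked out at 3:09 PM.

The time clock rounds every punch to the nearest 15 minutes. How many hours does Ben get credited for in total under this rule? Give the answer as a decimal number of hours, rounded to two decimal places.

Mon: in 10:12 AM→10:15 AM, out 6:53 PM→7:00 PM; 8 h 45 min
Tue: in 8:41 AM→8:45 AM, out 2:59 PM→3:00 PM; 6 h 15 min
Wed: in 7:44 AM→7:45 AM, out 3:09 PM→3:15 PM; 7 h 30 min
Total credited: 22 h 30 min.

22.50 hours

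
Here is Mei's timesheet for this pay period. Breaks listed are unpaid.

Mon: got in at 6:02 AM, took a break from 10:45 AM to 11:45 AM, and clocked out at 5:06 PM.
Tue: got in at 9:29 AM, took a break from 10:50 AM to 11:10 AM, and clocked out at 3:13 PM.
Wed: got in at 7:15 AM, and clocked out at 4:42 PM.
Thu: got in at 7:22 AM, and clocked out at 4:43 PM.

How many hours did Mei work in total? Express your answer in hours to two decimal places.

34.27 hours

Mon: 6:02 AM–5:06 PM = 11 h 4 min; less 60 min break → 10 h 4 min
Tue: 9:29 AM–3:13 PM = 5 h 44 min; less 20 min break → 5 h 24 min
Wed: 7:15 AM–4:42 PM = 9 h 27 min
Thu: 7:22 AM–4:43 PM = 9 h 21 min
Total: 10 h 4 min + 5 h 24 min + 9 h 27 min + 9 h 21 min = 34 h 16 min.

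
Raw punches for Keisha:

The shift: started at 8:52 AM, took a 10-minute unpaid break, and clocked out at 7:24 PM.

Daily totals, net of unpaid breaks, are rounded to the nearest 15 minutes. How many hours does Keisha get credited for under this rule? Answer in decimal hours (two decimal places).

The shift: 8:52 AM–7:24 PM = 10 h 32 min − 10 min = 10 h 22 min → rounds to 10 h 15 min

10.25 hours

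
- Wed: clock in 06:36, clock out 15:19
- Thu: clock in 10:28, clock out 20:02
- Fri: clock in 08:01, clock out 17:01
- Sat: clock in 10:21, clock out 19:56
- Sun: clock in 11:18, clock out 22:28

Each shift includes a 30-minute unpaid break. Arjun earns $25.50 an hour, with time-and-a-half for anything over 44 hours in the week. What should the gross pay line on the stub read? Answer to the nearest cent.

Wed: 06:36–15:19 = 8 h 43 min; less 30 min break → 8 h 13 min
Thu: 10:28–20:02 = 9 h 34 min; less 30 min break → 9 h 4 min
Fri: 08:01–17:01 = 9 h 0 min; less 30 min break → 8 h 30 min
Sat: 10:21–19:56 = 9 h 35 min; less 30 min break → 9 h 5 min
Sun: 11:18–22:28 = 11 h 10 min; less 30 min break → 10 h 40 min
Total worked: 45 h 32 min = 2732 min.
Regular 44 h 0 min = 2640 min at $25.50/h; overtime 1 h 32 min = 92 min at $38.25/h.
Pay = (2640 × $25.50 + 92 × $38.25) ÷ 60 = $1180.65.

$1180.65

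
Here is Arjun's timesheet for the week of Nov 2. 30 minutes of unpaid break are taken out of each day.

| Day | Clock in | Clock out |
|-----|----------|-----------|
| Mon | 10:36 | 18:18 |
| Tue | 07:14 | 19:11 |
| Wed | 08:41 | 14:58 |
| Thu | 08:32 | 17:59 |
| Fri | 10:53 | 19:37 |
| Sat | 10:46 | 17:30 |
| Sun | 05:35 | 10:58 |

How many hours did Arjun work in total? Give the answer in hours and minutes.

Mon: 10:36–18:18 = 7 h 42 min; less 30 min break → 7 h 12 min
Tue: 07:14–19:11 = 11 h 57 min; less 30 min break → 11 h 27 min
Wed: 08:41–14:58 = 6 h 17 min; less 30 min break → 5 h 47 min
Thu: 08:32–17:59 = 9 h 27 min; less 30 min break → 8 h 57 min
Fri: 10:53–19:37 = 8 h 44 min; less 30 min break → 8 h 14 min
Sat: 10:46–17:30 = 6 h 44 min; less 30 min break → 6 h 14 min
Sun: 05:35–10:58 = 5 h 23 min; less 30 min break → 4 h 53 min
Total: 7 h 12 min + 11 h 27 min + 5 h 47 min + 8 h 57 min + 8 h 14 min + 6 h 14 min + 4 h 53 min = 52 h 44 min.

52 h 44 min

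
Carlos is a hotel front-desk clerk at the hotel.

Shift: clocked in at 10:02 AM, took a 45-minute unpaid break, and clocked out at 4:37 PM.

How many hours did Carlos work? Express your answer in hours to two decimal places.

Shift: 10:02 AM–4:37 PM = 6 h 35 min; less 45 min break → 5 h 50 min

5.83 hours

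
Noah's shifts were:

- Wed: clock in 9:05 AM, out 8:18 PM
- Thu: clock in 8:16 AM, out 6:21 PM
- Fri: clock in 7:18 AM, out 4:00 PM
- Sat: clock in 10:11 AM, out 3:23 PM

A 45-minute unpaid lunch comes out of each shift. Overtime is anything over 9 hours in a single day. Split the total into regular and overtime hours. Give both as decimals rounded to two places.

Wed: 9:05 AM–8:18 PM = 11 h 13 min; less 45 min break → 10 h 28 min
Thu: 8:16 AM–6:21 PM = 10 h 5 min; less 45 min break → 9 h 20 min
Fri: 7:18 AM–4:00 PM = 8 h 42 min; less 45 min break → 7 h 57 min
Sat: 10:11 AM–3:23 PM = 5 h 12 min; less 45 min break → 4 h 27 min
Wed reg 9 h 0 min / OT 1 h 28 min; Thu reg 9 h 0 min / OT 0 h 20 min; Fri reg 7 h 57 min / OT 0 h 0 min; Sat reg 4 h 27 min / OT 0 h 0 min.
Totals: regular 30 h 24 min, overtime 1 h 48 min.

Regular 30.40 hours, overtime 1.80 hours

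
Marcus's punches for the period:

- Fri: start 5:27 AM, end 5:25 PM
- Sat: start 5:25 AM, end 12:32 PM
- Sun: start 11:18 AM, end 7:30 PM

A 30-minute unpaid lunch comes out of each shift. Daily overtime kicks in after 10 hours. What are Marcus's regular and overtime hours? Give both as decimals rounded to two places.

Fri: 5:27 AM–5:25 PM = 11 h 58 min; less 30 min break → 11 h 28 min
Sat: 5:25 AM–12:32 PM = 7 h 7 min; less 30 min break → 6 h 37 min
Sun: 11:18 AM–7:30 PM = 8 h 12 min; less 30 min break → 7 h 42 min
Fri reg 10 h 0 min / OT 1 h 28 min; Sat reg 6 h 37 min / OT 0 h 0 min; Sun reg 7 h 42 min / OT 0 h 0 min.
Totals: regular 24 h 19 min, overtime 1 h 28 min.

Regular 24.32 hours, overtime 1.47 hours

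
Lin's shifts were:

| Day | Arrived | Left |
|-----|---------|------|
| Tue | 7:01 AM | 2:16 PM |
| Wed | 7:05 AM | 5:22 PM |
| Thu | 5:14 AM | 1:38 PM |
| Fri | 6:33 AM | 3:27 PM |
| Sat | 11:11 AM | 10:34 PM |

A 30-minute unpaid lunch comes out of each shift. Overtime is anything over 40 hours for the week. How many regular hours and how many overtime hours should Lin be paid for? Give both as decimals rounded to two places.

Regular 40.00 hours, overtime 3.72 hours

Tue: 7:01 AM–2:16 PM = 7 h 15 min; less 30 min break → 6 h 45 min
Wed: 7:05 AM–5:22 PM = 10 h 17 min; less 30 min break → 9 h 47 min
Thu: 5:14 AM–1:38 PM = 8 h 24 min; less 30 min break → 7 h 54 min
Fri: 6:33 AM–3:27 PM = 8 h 54 min; less 30 min break → 8 h 24 min
Sat: 11:11 AM–10:34 PM = 11 h 23 min; less 30 min break → 10 h 53 min
Total worked: 43 h 43 min = 43.72 h.
Threshold 40 h → overtime 3 h 43 min, regular 40 h 0 min.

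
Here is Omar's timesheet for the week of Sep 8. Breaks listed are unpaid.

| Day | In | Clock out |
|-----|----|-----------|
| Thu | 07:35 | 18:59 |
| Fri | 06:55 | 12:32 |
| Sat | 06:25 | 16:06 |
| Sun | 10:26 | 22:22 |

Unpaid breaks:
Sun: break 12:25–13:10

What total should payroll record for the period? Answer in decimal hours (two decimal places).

Thu: 07:35–18:59 = 11 h 24 min
Fri: 06:55–12:32 = 5 h 37 min
Sat: 06:25–16:06 = 9 h 41 min
Sun: 10:26–22:22 = 11 h 56 min; less 45 min break → 11 h 11 min
Total: 11 h 24 min + 5 h 37 min + 9 h 41 min + 11 h 11 min = 37 h 53 min.

37.88 hours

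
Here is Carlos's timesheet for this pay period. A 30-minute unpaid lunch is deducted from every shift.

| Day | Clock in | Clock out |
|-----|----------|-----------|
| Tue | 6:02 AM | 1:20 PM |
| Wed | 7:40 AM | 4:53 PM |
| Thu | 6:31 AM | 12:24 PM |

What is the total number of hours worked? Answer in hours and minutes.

Tue: 6:02 AM–1:20 PM = 7 h 18 min; less 30 min break → 6 h 48 min
Wed: 7:40 AM–4:53 PM = 9 h 13 min; less 30 min break → 8 h 43 min
Thu: 6:31 AM–12:24 PM = 5 h 53 min; less 30 min break → 5 h 23 min
Total: 6 h 48 min + 8 h 43 min + 5 h 23 min = 20 h 54 min.

20 h 54 min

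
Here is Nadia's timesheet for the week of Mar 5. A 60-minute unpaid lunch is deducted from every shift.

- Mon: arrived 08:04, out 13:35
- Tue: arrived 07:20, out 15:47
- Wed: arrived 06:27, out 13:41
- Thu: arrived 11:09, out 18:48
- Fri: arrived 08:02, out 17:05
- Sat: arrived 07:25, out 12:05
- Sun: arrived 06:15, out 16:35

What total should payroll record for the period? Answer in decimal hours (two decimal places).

Mon: 08:04–13:35 = 5 h 31 min; less 60 min break → 4 h 31 min
Tue: 07:20–15:47 = 8 h 27 min; less 60 min break → 7 h 27 min
Wed: 06:27–13:41 = 7 h 14 min; less 60 min break → 6 h 14 min
Thu: 11:09–18:48 = 7 h 39 min; less 60 min break → 6 h 39 min
Fri: 08:02–17:05 = 9 h 3 min; less 60 min break → 8 h 3 min
Sat: 07:25–12:05 = 4 h 40 min; less 60 min break → 3 h 40 min
Sun: 06:15–16:35 = 10 h 20 min; less 60 min break → 9 h 20 min
Total: 4 h 31 min + 7 h 27 min + 6 h 14 min + 6 h 39 min + 8 h 3 min + 3 h 40 min + 9 h 20 min = 45 h 54 min.

45.90 hours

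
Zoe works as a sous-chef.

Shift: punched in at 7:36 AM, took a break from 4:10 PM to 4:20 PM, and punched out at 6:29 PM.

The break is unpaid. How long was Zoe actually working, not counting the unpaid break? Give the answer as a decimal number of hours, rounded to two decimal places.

10.72 hours

Shift: 7:36 AM–6:29 PM = 10 h 53 min; less 10 min break → 10 h 43 min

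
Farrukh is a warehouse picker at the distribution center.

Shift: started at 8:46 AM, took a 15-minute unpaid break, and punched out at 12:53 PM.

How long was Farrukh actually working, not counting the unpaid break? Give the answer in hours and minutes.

Shift: 8:46 AM–12:53 PM = 4 h 7 min; less 15 min break → 3 h 52 min

3 h 52 min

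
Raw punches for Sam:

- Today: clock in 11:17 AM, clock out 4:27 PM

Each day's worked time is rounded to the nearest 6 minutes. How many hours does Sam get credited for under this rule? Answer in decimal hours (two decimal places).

Today: 11:17 AM–4:27 PM = 5 h 10 min → rounds to 5 h 12 min

5.20 hours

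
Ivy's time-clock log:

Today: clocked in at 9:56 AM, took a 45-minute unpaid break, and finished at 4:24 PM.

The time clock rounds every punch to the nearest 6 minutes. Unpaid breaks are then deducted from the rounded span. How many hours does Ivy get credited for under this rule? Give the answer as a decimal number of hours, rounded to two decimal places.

5.75 hours

Today: in 9:56 AM→9:54 AM, out 4:24 PM→4:24 PM; 6 h 30 min − 45 min = 5 h 45 min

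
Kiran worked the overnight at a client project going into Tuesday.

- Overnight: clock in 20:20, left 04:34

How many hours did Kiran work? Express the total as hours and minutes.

Overnight: 20:20 → midnight = 3 h 40 min; midnight → 04:34 = 4 h 34 min; span 8 h 14 min

8 h 14 min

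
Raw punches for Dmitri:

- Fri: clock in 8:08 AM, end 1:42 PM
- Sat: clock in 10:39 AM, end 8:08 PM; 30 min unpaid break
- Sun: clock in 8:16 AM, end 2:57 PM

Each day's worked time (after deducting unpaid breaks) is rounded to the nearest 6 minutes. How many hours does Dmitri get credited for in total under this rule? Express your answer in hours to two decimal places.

Fri: 8:08 AM–1:42 PM = 5 h 34 min → rounds to 5 h 36 min
Sat: 10:39 AM–8:08 PM = 9 h 29 min − 30 min = 8 h 59 min → rounds to 9 h 0 min
Sun: 8:16 AM–2:57 PM = 6 h 41 min → rounds to 6 h 42 min
Total credited: 21 h 18 min.

21.30 hours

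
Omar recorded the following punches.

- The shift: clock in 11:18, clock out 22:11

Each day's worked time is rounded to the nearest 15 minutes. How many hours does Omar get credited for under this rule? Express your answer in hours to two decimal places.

The shift: 11:18–22:11 = 10 h 53 min → rounds to 11 h 0 min

11.00 hours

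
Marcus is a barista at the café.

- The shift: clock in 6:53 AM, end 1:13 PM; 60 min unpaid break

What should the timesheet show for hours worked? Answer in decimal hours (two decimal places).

5.33 hours

The shift: 6:53 AM–1:13 PM = 6 h 20 min; less 60 min break → 5 h 20 min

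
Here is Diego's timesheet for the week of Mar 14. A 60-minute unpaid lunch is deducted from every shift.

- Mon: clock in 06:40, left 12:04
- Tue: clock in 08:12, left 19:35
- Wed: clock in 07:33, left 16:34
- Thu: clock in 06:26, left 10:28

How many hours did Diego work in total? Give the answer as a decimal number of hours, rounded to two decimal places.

25.83 hours

Mon: 06:40–12:04 = 5 h 24 min; less 60 min break → 4 h 24 min
Tue: 08:12–19:35 = 11 h 23 min; less 60 min break → 10 h 23 min
Wed: 07:33–16:34 = 9 h 1 min; less 60 min break → 8 h 1 min
Thu: 06:26–10:28 = 4 h 2 min; less 60 min break → 3 h 2 min
Total: 4 h 24 min + 10 h 23 min + 8 h 1 min + 3 h 2 min = 25 h 50 min.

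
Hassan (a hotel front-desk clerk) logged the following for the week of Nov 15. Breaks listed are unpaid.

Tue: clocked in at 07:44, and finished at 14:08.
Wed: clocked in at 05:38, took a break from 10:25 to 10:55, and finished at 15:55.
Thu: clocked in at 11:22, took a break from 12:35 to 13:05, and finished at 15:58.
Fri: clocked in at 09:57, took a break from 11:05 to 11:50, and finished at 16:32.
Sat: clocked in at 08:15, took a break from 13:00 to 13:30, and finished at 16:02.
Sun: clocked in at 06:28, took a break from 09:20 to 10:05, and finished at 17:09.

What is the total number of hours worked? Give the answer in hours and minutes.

Tue: 07:44–14:08 = 6 h 24 min
Wed: 05:38–15:55 = 10 h 17 min; less 30 min break → 9 h 47 min
Thu: 11:22–15:58 = 4 h 36 min; less 30 min break → 4 h 6 min
Fri: 09:57–16:32 = 6 h 35 min; less 45 min break → 5 h 50 min
Sat: 08:15–16:02 = 7 h 47 min; less 30 min break → 7 h 17 min
Sun: 06:28–17:09 = 10 h 41 min; less 45 min break → 9 h 56 min
Total: 6 h 24 min + 9 h 47 min + 4 h 6 min + 5 h 50 min + 7 h 17 min + 9 h 56 min = 43 h 20 min.

43 h 20 min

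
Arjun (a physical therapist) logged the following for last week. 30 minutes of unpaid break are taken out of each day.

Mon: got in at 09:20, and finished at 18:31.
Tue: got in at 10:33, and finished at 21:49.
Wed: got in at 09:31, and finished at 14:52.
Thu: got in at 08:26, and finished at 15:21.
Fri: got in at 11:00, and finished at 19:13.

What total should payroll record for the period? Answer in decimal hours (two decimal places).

38.43 hours

Mon: 09:20–18:31 = 9 h 11 min; less 30 min break → 8 h 41 min
Tue: 10:33–21:49 = 11 h 16 min; less 30 min break → 10 h 46 min
Wed: 09:31–14:52 = 5 h 21 min; less 30 min break → 4 h 51 min
Thu: 08:26–15:21 = 6 h 55 min; less 30 min break → 6 h 25 min
Fri: 11:00–19:13 = 8 h 13 min; less 30 min break → 7 h 43 min
Total: 8 h 41 min + 10 h 46 min + 4 h 51 min + 6 h 25 min + 7 h 43 min = 38 h 26 min.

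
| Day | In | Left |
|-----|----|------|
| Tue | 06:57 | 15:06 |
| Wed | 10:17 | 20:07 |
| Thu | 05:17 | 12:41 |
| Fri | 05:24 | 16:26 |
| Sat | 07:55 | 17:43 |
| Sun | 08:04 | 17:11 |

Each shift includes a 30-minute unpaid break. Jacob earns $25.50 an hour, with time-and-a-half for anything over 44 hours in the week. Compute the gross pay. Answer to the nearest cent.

Tue: 06:57–15:06 = 8 h 9 min; less 30 min break → 7 h 39 min
Wed: 10:17–20:07 = 9 h 50 min; less 30 min break → 9 h 20 min
Thu: 05:17–12:41 = 7 h 24 min; less 30 min break → 6 h 54 min
Fri: 05:24–16:26 = 11 h 2 min; less 30 min break → 10 h 32 min
Sat: 07:55–17:43 = 9 h 48 min; less 30 min break → 9 h 18 min
Sun: 08:04–17:11 = 9 h 7 min; less 30 min break → 8 h 37 min
Total worked: 52 h 20 min = 3140 min.
Regular 44 h 0 min = 2640 min at $25.50/h; overtime 8 h 20 min = 500 min at $38.25/h.
Pay = (2640 × $25.50 + 500 × $38.25) ÷ 60 = $1440.75.

$1440.75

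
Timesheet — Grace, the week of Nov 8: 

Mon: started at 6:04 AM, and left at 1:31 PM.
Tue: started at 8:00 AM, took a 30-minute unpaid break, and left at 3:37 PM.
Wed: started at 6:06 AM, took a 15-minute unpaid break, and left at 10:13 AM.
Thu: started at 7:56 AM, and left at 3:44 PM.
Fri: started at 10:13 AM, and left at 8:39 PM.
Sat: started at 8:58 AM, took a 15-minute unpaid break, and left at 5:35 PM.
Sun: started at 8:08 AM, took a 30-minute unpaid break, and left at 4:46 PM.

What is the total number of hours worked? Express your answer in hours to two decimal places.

Mon: 6:04 AM–1:31 PM = 7 h 27 min
Tue: 8:00 AM–3:37 PM = 7 h 37 min; less 30 min break → 7 h 7 min
Wed: 6:06 AM–10:13 AM = 4 h 7 min; less 15 min break → 3 h 52 min
Thu: 7:56 AM–3:44 PM = 7 h 48 min
Fri: 10:13 AM–8:39 PM = 10 h 26 min
Sat: 8:58 AM–5:35 PM = 8 h 37 min; less 15 min break → 8 h 22 min
Sun: 8:08 AM–4:46 PM = 8 h 38 min; less 30 min break → 8 h 8 min
Total: 7 h 27 min + 7 h 7 min + 3 h 52 min + 7 h 48 min + 10 h 26 min + 8 h 22 min + 8 h 8 min = 53 h 10 min.

53.17 hours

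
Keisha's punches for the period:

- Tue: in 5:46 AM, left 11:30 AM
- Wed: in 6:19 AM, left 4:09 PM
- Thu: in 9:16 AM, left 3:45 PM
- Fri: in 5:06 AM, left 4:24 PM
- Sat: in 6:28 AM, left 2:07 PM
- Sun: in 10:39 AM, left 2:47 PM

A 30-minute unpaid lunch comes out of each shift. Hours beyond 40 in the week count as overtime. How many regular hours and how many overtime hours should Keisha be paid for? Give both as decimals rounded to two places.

Tue: 5:46 AM–11:30 AM = 5 h 44 min; less 30 min break → 5 h 14 min
Wed: 6:19 AM–4:09 PM = 9 h 50 min; less 30 min break → 9 h 20 min
Thu: 9:16 AM–3:45 PM = 6 h 29 min; less 30 min break → 5 h 59 min
Fri: 5:06 AM–4:24 PM = 11 h 18 min; less 30 min break → 10 h 48 min
Sat: 6:28 AM–2:07 PM = 7 h 39 min; less 30 min break → 7 h 9 min
Sun: 10:39 AM–2:47 PM = 4 h 8 min; less 30 min break → 3 h 38 min
Total worked: 42 h 8 min = 42.13 h.
Threshold 40 h → overtime 2 h 8 min, regular 40 h 0 min.

Regular 40.00 hours, overtime 2.13 hours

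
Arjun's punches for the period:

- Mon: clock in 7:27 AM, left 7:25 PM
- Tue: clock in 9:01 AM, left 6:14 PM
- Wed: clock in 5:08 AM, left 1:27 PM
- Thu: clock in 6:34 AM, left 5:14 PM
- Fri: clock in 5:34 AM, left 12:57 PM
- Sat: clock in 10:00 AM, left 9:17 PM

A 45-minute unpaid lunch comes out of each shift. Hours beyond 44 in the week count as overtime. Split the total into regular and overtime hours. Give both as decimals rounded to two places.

Regular 44.00 hours, overtime 10.33 hours

Mon: 7:27 AM–7:25 PM = 11 h 58 min; less 45 min break → 11 h 13 min
Tue: 9:01 AM–6:14 PM = 9 h 13 min; less 45 min break → 8 h 28 min
Wed: 5:08 AM–1:27 PM = 8 h 19 min; less 45 min break → 7 h 34 min
Thu: 6:34 AM–5:14 PM = 10 h 40 min; less 45 min break → 9 h 55 min
Fri: 5:34 AM–12:57 PM = 7 h 23 min; less 45 min break → 6 h 38 min
Sat: 10:00 AM–9:17 PM = 11 h 17 min; less 45 min break → 10 h 32 min
Total worked: 54 h 20 min = 54.33 h.
Threshold 44 h → overtime 10 h 20 min, regular 44 h 0 min.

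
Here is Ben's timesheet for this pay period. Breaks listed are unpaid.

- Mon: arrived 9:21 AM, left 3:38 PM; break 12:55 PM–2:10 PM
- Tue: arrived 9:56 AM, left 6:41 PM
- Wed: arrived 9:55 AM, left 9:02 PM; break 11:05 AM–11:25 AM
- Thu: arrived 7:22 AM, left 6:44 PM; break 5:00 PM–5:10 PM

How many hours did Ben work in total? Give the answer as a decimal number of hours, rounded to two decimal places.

35.77 hours

Mon: 9:21 AM–3:38 PM = 6 h 17 min; less 75 min break → 5 h 2 min
Tue: 9:56 AM–6:41 PM = 8 h 45 min
Wed: 9:55 AM–9:02 PM = 11 h 7 min; less 20 min break → 10 h 47 min
Thu: 7:22 AM–6:44 PM = 11 h 22 min; less 10 min break → 11 h 12 min
Total: 5 h 2 min + 8 h 45 min + 10 h 47 min + 11 h 12 min = 35 h 46 min.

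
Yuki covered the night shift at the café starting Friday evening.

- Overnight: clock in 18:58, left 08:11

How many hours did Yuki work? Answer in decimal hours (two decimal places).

Overnight: 18:58 → midnight = 5 h 2 min; midnight → 08:11 = 8 h 11 min; span 13 h 13 min

13.22 hours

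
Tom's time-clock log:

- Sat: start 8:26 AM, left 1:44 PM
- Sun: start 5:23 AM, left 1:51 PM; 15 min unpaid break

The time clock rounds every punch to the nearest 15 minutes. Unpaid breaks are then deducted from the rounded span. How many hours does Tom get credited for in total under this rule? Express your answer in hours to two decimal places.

13.25 hours

Sat: in 8:26 AM→8:30 AM, out 1:44 PM→1:45 PM; 5 h 15 min
Sun: in 5:23 AM→5:30 AM, out 1:51 PM→1:45 PM; 8 h 15 min − 15 min = 8 h 0 min
Total credited: 13 h 15 min.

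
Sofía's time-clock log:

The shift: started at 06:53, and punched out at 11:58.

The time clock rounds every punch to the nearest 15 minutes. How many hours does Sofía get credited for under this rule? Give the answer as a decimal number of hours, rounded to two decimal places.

The shift: in 06:53→07:00, out 11:58→12:00; 5 h 0 min

5.00 hours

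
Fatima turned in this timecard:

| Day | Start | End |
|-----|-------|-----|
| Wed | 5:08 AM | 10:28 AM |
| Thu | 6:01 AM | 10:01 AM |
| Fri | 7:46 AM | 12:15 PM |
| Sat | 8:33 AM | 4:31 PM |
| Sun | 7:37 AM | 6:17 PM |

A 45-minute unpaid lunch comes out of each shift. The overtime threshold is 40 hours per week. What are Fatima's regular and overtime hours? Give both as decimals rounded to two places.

Regular 28.70 hours, overtime 0.00 hours

Wed: 5:08 AM–10:28 AM = 5 h 20 min; less 45 min break → 4 h 35 min
Thu: 6:01 AM–10:01 AM = 4 h 0 min; less 45 min break → 3 h 15 min
Fri: 7:46 AM–12:15 PM = 4 h 29 min; less 45 min break → 3 h 44 min
Sat: 8:33 AM–4:31 PM = 7 h 58 min; less 45 min break → 7 h 13 min
Sun: 7:37 AM–6:17 PM = 10 h 40 min; less 45 min break → 9 h 55 min
Total worked: 28 h 42 min = 28.70 h.
Threshold 40 h → overtime 0 h 0 min, regular 28 h 42 min.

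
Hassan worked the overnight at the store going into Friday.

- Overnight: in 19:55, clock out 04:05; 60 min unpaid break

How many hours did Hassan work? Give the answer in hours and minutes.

Overnight: 19:55 → midnight = 4 h 5 min; midnight → 04:05 = 4 h 5 min; span 8 h 10 min; less 60 min break → 7 h 10 min

7 h 10 min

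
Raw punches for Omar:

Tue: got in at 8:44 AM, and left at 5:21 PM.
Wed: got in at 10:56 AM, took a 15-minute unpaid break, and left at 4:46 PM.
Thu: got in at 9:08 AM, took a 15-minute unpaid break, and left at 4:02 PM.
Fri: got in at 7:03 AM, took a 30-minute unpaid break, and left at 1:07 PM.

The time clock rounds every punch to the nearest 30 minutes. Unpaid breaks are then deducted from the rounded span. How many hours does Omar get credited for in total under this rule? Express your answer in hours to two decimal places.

Tue: in 8:44 AM→8:30 AM, out 5:21 PM→5:30 PM; 9 h 0 min
Wed: in 10:56 AM→11:00 AM, out 4:46 PM→5:00 PM; 6 h 0 min − 15 min = 5 h 45 min
Thu: in 9:08 AM→9:00 AM, out 4:02 PM→4:00 PM; 7 h 0 min − 15 min = 6 h 45 min
Fri: in 7:03 AM→7:00 AM, out 1:07 PM→1:00 PM; 6 h 0 min − 30 min = 5 h 30 min
Total credited: 27 h 0 min.

27.00 hours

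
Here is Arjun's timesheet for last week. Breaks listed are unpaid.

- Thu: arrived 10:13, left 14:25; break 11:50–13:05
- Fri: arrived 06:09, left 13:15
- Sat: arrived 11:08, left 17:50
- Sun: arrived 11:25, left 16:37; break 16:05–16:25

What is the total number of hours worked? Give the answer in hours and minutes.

21 h 37 min

Thu: 10:13–14:25 = 4 h 12 min; less 75 min break → 2 h 57 min
Fri: 06:09–13:15 = 7 h 6 min
Sat: 11:08–17:50 = 6 h 42 min
Sun: 11:25–16:37 = 5 h 12 min; less 20 min break → 4 h 52 min
Total: 2 h 57 min + 7 h 6 min + 6 h 42 min + 4 h 52 min = 21 h 37 min.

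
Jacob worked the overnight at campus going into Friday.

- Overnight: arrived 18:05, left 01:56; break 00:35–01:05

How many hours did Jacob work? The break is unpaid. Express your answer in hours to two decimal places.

Overnight: 18:05 → midnight = 5 h 55 min; midnight → 01:56 = 1 h 56 min; span 7 h 51 min; less 30 min break → 7 h 21 min

7.35 hours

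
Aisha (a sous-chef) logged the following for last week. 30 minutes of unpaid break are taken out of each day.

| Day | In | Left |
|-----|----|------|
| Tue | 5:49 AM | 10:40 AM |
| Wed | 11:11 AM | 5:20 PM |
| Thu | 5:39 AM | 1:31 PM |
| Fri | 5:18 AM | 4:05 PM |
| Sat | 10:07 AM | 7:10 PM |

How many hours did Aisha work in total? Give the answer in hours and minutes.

Tue: 5:49 AM–10:40 AM = 4 h 51 min; less 30 min break → 4 h 21 min
Wed: 11:11 AM–5:20 PM = 6 h 9 min; less 30 min break → 5 h 39 min
Thu: 5:39 AM–1:31 PM = 7 h 52 min; less 30 min break → 7 h 22 min
Fri: 5:18 AM–4:05 PM = 10 h 47 min; less 30 min break → 10 h 17 min
Sat: 10:07 AM–7:10 PM = 9 h 3 min; less 30 min break → 8 h 33 min
Total: 4 h 21 min + 5 h 39 min + 7 h 22 min + 10 h 17 min + 8 h 33 min = 36 h 12 min.

36 h 12 min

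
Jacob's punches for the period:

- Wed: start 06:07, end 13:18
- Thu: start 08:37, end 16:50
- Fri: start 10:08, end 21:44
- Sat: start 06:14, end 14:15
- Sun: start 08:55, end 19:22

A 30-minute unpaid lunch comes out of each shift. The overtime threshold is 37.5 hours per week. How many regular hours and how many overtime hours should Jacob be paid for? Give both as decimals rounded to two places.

Wed: 06:07–13:18 = 7 h 11 min; less 30 min break → 6 h 41 min
Thu: 08:37–16:50 = 8 h 13 min; less 30 min break → 7 h 43 min
Fri: 10:08–21:44 = 11 h 36 min; less 30 min break → 11 h 6 min
Sat: 06:14–14:15 = 8 h 1 min; less 30 min break → 7 h 31 min
Sun: 08:55–19:22 = 10 h 27 min; less 30 min break → 9 h 57 min
Total worked: 42 h 58 min = 42.97 h.
Threshold 37.5 h → overtime 5 h 28 min, regular 37 h 30 min.

Regular 37.50 hours, overtime 5.47 hours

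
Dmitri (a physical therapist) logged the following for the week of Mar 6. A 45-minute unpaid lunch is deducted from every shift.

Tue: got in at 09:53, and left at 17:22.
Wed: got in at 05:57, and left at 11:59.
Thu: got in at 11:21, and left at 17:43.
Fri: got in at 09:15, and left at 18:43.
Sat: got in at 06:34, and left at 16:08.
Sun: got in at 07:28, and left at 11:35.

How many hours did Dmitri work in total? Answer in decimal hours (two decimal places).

38.53 hours

Tue: 09:53–17:22 = 7 h 29 min; less 45 min break → 6 h 44 min
Wed: 05:57–11:59 = 6 h 2 min; less 45 min break → 5 h 17 min
Thu: 11:21–17:43 = 6 h 22 min; less 45 min break → 5 h 37 min
Fri: 09:15–18:43 = 9 h 28 min; less 45 min break → 8 h 43 min
Sat: 06:34–16:08 = 9 h 34 min; less 45 min break → 8 h 49 min
Sun: 07:28–11:35 = 4 h 7 min; less 45 min break → 3 h 22 min
Total: 6 h 44 min + 5 h 17 min + 5 h 37 min + 8 h 43 min + 8 h 49 min + 3 h 22 min = 38 h 32 min.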